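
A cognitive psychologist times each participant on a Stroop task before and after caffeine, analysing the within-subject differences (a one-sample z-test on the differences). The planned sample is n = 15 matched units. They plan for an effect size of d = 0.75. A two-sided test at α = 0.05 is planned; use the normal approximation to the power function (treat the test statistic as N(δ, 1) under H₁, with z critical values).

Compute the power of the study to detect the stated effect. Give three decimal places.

Power ≈ 0.828

Noncentrality parameter: δ = d·√n = 0.75 × √15 = 2.9047
Critical value for a two-sided test at α = 0.05: z_{α/2} = 1.960.
Power = Φ(δ − 1.960) + Φ(−δ − 1.960) = Φ(0.945) + Φ(-4.865) = 0.8276 + 0.0000 = 0.8276.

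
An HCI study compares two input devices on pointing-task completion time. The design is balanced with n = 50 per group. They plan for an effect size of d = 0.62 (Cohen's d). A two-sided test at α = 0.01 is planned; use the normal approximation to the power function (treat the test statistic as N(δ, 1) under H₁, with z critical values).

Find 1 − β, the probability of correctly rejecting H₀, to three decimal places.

Power ≈ 0.700

Noncentrality parameter: λ = d·√(n/2) = 0.62 × √(50/2) = 3.1000
Critical value for a two-sided test at α = 0.01: z_{α/2} = 2.576.
Power = Φ(λ − 2.576) + Φ(−λ − 2.576) = Φ(0.524) + Φ(-5.676) = 0.6999 + 0.0000 = 0.6999.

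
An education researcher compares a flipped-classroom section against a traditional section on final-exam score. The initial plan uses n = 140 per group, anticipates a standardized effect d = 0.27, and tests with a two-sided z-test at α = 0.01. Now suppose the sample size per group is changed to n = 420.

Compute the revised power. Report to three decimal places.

With n = 420 per group: δ = d·√(n/2) = 0.27 × √(420/2) = 3.9127. Critical value z_{0.005} = 2.576.
Revised power = Φ(δ − 2.576) + Φ(−δ − 2.576) = Φ(1.337) + Φ(-6.489) = 0.9094 + 0.0000 = 0.9094.

Power ≈ 0.909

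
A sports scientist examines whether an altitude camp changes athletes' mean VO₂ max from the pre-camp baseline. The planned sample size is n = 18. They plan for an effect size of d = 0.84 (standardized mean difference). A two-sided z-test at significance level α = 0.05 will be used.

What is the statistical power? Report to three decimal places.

Power ≈ 0.946

Noncentrality parameter: λ = d·√n = 0.84 × √18 = 3.5638
Two-sided α = 0.05 → critical value z_{0.025} = 1.960.
Power = Φ(λ − 1.960) + Φ(−λ − 1.960) = Φ(1.604) + Φ(-5.524) = 0.9456 + 0.0000 = 0.9456.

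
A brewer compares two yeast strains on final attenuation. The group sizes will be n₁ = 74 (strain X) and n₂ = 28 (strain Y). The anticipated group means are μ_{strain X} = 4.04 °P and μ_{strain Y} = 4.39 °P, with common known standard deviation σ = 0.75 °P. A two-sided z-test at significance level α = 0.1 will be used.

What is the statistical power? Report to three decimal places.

Standardized effect: d = |μ_{strain X} − μ_{strain Y}| / σ = |4.04 − 4.39| / 0.75 = 0.4667
Noncentrality parameter: δ = d / √(1/n₁ + 1/n₂) = 0.4667 / √(1/74 + 1/28) = 2.1033
Critical value for a two-sided test at α = 0.1: z_{α/2} = 1.645.
Power = Φ(δ − 1.645) + Φ(−δ − 1.645) = Φ(0.458) + Φ(-3.748) = 0.6767 + 0.0001 = 0.6768.

Power ≈ 0.677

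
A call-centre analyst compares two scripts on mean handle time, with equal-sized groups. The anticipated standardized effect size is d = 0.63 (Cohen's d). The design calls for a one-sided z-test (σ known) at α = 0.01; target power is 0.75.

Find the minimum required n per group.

n = 46 per group

For power 0.75 need Φ(δ − z_{0.01}) = 0.75, so δ = z_{0.01} + z_{0.25} = 2.326 + 0.674 = 3.001.
δ = d·√(n/2) ⇒ n = 2(δ/d)² = 2 × (3.001 / 0.63)² = 45.38.
Rounding up, n = 46 per group.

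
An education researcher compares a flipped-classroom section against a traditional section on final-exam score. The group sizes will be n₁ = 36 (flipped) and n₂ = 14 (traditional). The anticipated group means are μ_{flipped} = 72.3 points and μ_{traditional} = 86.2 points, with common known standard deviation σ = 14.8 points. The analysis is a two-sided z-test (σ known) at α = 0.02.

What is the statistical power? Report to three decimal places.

Standardized effect: d = |μ_{flipped} − μ_{traditional}| / σ = |72.3 − 86.2| / 14.8 = 0.9392
Noncentrality parameter: δ = d / √(1/n₁ + 1/n₂) = 0.9392 / √(1/36 + 1/14) = 2.9818
Two-sided α = 0.02 → critical value z_{0.01} = 2.326.
Power = Φ(δ − 2.326) + Φ(−δ − 2.326) = Φ(0.655) + Φ(-5.308) = 0.7439 + 0.0000 = 0.7439.

Power ≈ 0.744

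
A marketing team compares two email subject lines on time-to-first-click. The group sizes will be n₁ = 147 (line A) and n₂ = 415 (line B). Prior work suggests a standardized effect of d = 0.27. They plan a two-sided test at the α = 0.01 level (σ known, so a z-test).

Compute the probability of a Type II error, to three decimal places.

β ≈ 0.406

Noncentrality parameter: δ = d / √(1/n₁ + 1/n₂) = 0.27 / √(1/147 + 1/415) = 2.8131
Critical value for a two-sided test at α = 0.01: z_{α/2} = 2.576.
Power = Φ(δ − 2.576) + Φ(−δ − 2.576) = Φ(0.237) + Φ(-5.389) = 0.5938 + 0.0000 = 0.5938.
Type II error: β = 1 − power = 1 − 0.5938 = 0.4062.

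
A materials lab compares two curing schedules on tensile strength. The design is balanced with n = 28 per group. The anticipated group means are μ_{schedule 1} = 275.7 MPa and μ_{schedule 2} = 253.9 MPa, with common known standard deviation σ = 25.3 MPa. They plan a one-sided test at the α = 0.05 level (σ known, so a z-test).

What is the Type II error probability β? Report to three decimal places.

β ≈ 0.057

Standardized effect: d = |μ_{schedule 1} − μ_{schedule 2}| / σ = |275.7 − 253.9| / 25.3 = 0.8617
Noncentrality parameter: δ = d·√(n/2) = 0.8617 × √(28/2) = 3.2240
One-sided α = 0.05 → critical value z_{0.05} = 1.645.
Power = Φ(δ − 1.645) = Φ(1.579) = 0.9429.
Type II error: β = 1 − power = 1 − 0.9429 = 0.0571.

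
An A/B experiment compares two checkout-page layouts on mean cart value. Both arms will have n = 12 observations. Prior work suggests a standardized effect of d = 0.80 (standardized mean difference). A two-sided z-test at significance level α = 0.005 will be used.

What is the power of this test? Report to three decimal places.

Noncentrality parameter: δ = d·√(n/2) = 0.80 × √(12/2) = 1.9596
Critical value for a two-sided test at α = 0.005: z_{α/2} = 2.807.
Power = Φ(δ − 2.807) + Φ(−δ − 2.807) = Φ(-0.847) + Φ(-4.767) = 0.1984 + 0.0000 = 0.1984.

Power ≈ 0.198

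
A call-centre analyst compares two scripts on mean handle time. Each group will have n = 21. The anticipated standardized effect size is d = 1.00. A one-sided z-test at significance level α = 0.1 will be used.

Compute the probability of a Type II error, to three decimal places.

β ≈ 0.025

Noncentrality parameter: δ = d·√(n/2) = 1.00 × √(21/2) = 3.2404
One-sided α = 0.1 → critical value z_{0.1} = 1.282.
Power = Φ(δ − 1.282) = Φ(1.959) = 0.9749.
Type II error: β = 1 − power = 1 − 0.9749 = 0.0251.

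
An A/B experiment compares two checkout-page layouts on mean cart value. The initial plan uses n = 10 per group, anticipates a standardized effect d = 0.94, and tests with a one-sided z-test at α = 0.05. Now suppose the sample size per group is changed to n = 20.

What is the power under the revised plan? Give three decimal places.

With n = 20 per group: δ = d·√(n/2) = 0.94 × √(20/2) = 2.9725. Critical value z_{0.05} = 1.645.
Revised power = Φ(δ − 1.645) = Φ(1.328) = 0.9079.

Power ≈ 0.908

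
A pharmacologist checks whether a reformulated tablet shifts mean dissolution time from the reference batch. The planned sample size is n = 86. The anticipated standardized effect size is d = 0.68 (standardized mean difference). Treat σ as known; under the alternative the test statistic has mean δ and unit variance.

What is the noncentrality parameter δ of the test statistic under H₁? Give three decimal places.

The noncentrality parameter scales effect size by the design's sample-size factor: δ = d·√n = 0.68 × √86 = 6.3061

δ ≈ 6.306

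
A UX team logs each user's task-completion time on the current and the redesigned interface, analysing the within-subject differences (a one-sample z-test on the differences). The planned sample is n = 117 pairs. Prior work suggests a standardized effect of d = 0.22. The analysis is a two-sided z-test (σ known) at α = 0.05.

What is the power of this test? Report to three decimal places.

Power ≈ 0.663

Noncentrality parameter: δ = d·√n = 0.22 × √117 = 2.3797
Two-sided α = 0.05 → critical value z_{0.025} = 1.960.
Power = Φ(δ − 1.960) + Φ(−δ − 1.960) = Φ(0.420) + Φ(-4.340) = 0.6626 + 0.0000 = 0.6627.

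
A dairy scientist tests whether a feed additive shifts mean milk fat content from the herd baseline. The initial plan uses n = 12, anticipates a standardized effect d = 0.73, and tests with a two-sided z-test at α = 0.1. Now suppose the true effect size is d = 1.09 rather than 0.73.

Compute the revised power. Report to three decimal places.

With d = 1.09: δ = d·√n = 1.09 × √12 = 3.7759. Critical value z_{0.05} = 1.645.
Revised power = Φ(δ − 1.645) + Φ(−δ − 1.645) = Φ(2.131) + Φ(-5.421) = 0.9835 + 0.0000 = 0.9835.

Power ≈ 0.983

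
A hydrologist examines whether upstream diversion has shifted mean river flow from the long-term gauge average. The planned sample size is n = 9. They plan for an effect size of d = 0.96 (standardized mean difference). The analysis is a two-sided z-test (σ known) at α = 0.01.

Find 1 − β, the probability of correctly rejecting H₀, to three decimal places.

Power ≈ 0.620

Noncentrality parameter: δ = d·√n = 0.96 × √9 = 2.8800
Critical value for a two-sided test at α = 0.01: z_{α/2} = 2.576.
Power = Φ(δ − 2.576) + Φ(−δ − 2.576) = Φ(0.304) + Φ(-5.456) = 0.6195 + 0.0000 = 0.6195.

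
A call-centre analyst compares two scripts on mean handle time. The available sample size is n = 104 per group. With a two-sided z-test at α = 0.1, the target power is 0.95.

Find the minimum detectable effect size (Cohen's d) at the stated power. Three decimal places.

Required noncentrality: δ = z_{0.05} + z_{0.05} = 1.645 + 1.645 = 3.290.
(Lower-tail contribution to power is negligible for δ > 0.)
δ = d·√(n/2) ⇒ d = δ/√(n/2) = 3.290/√(104/2) = 0.4562.

d ≈ 0.456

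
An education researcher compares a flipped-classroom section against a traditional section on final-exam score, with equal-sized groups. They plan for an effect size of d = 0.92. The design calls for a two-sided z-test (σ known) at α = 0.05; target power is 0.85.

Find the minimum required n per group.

For power 0.85 need Φ(δ − z_{0.025}) = 0.85, so δ = z_{0.025} + z_{0.15} = 1.960 + 1.036 = 2.996.
(For δ > 0 the lower-tail rejection region contributes negligibly to power, so the one-term inversion is standard.)
δ = d·√(n/2) ⇒ n = 2(δ/d)² = 2 × (2.996 / 0.92)² = 21.22.
Rounding up, n = 22 per group.

n = 22 per group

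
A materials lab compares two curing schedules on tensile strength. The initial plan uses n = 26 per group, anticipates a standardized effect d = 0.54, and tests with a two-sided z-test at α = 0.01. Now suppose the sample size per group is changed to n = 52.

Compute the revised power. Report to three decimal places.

With n = 52 per group: δ = d·√(n/2) = 0.54 × √(52/2) = 2.7535. Critical value z_{0.005} = 2.576.
Revised power = Φ(δ − 2.576) + Φ(−δ − 2.576) = Φ(0.178) + Φ(-5.329) = 0.5705 + 0.0000 = 0.5705.

Power ≈ 0.570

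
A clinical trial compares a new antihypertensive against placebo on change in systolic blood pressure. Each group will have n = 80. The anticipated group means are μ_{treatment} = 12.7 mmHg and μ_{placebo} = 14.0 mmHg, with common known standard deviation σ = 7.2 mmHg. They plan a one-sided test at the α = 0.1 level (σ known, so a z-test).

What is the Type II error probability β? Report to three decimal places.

β ≈ 0.556

Standardized effect: d = |μ_{treatment} − μ_{placebo}| / σ = |12.7 − 14.0| / 7.2 = 0.1806
Noncentrality parameter: δ = d·√(n/2) = 0.1806 × √(80/2) = 1.1419
Critical value for a one-sided test at α = 0.1: z_α = 1.282.
Power = P(Z > 1.282 − δ) = Φ(-0.140) = 0.4445.
Type II error: β = 1 − power = 1 − 0.4445 = 0.5555.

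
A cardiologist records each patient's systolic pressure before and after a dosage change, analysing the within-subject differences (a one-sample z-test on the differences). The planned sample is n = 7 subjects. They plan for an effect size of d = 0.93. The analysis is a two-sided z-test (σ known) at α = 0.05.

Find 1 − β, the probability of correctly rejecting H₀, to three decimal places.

Noncentrality parameter: δ = d·√n = 0.93 × √7 = 2.4605
Critical value for a two-sided test at α = 0.05: z_{α/2} = 1.960.
Power = Φ(δ − 1.960) + Φ(−δ − 1.960) = Φ(0.501) + Φ(-4.421) = 0.6917 + 0.0000 = 0.6917.

Power ≈ 0.692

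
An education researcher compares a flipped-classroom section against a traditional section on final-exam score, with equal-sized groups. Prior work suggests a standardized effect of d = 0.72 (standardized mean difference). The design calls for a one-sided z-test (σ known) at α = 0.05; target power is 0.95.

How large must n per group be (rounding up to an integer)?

n = 42 per group

Set Φ(δ − 1.645) = 0.95; then δ − 1.645 = Φ⁻¹(0.95) = 1.645, giving δ = 3.290.
δ = d·√(n/2) ⇒ n = 2(δ/d)² = 2 × (3.290 / 0.72)² = 41.75.
Round up to the next whole unit.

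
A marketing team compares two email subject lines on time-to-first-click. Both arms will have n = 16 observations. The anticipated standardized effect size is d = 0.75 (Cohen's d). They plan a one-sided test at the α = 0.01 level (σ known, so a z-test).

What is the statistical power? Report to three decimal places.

Power ≈ 0.419

Noncentrality parameter: λ = d·√(n/2) = 0.75 × √(16/2) = 2.1213
One-sided α = 0.01 → critical value z_{0.01} = 2.326.
Power = Φ(λ − 2.326) = Φ(-0.205) = 0.4188.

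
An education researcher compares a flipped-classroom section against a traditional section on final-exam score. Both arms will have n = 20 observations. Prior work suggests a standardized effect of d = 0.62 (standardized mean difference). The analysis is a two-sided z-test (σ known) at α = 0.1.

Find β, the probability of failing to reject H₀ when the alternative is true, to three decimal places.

β ≈ 0.376

Noncentrality parameter: δ = d·√(n/2) = 0.62 × √(20/2) = 1.9606
Critical value for a two-sided test at α = 0.1: z_{α/2} = 1.645.
Power = Φ(δ − 1.645) + Φ(−δ − 1.645) = Φ(0.316) + Φ(-3.605) = 0.6239 + 0.0002 = 0.6241.
Type II error: β = 1 − power = 1 − 0.6241 = 0.3759.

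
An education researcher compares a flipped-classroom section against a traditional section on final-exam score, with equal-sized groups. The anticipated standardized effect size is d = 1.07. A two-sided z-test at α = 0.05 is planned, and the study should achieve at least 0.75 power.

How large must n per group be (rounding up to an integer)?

Set Φ(δ − 1.960) = 0.75; then δ − 1.960 = Φ⁻¹(0.75) = 0.674, giving δ = 2.634.
(Ignoring the negligible lower-tail rejection probability gives the usual closed-form inversion.)
δ = d·√(n/2) ⇒ n = 2(δ/d)² = 2 × (2.634 / 1.07)² = 12.12.
Round up to the next whole unit.

n = 13 per group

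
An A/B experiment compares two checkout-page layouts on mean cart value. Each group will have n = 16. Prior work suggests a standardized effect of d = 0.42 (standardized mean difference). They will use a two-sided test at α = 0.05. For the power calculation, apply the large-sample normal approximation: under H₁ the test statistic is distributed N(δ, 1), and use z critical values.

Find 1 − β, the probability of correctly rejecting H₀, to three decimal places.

Noncentrality parameter: δ = d·√(n/2) = 0.42 × √(16/2) = 1.1879
Two-sided α = 0.05 → critical value z_{0.025} = 1.960.
Power = Φ(δ − 1.960) + Φ(−δ − 1.960) = Φ(-0.772) + Φ(-3.148) = 0.2200 + 0.0008 = 0.2209.

Power ≈ 0.221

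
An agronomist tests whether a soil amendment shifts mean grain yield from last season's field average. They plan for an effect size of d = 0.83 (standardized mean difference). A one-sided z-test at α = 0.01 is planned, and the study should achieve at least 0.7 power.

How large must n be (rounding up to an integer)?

n = 12

Set Φ(δ − 2.326) = 0.7; then δ − 2.326 = Φ⁻¹(0.7) = 0.524, giving δ = 2.851.
δ = d·√n ⇒ n = (δ/d)² = (2.851 / 0.83)² = 11.80.
Rounding up, n = 12.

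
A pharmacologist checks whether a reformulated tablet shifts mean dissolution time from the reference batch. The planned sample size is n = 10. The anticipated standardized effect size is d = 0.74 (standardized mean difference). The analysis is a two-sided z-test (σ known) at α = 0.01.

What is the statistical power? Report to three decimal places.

Noncentrality parameter: δ = d·√n = 0.74 × √10 = 2.3401
Critical value for a two-sided test at α = 0.01: z_{α/2} = 2.576.
Power = Φ(δ − 2.576) + Φ(−δ − 2.576) = Φ(-0.236) + Φ(-4.916) = 0.4068 + 0.0000 = 0.4068.

Power ≈ 0.407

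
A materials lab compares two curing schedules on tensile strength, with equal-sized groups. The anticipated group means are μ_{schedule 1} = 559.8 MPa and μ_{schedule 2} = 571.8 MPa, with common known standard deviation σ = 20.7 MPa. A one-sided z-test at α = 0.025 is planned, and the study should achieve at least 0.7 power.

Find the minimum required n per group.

Standardized effect: d = |μ_{schedule 1} − μ_{schedule 2}| / σ = |559.8 − 571.8| / 20.7 = 0.5797
For power 0.7 need Φ(δ − z_{0.025}) = 0.7, so δ = z_{0.025} + z_{0.30} = 1.960 + 0.524 = 2.484.
δ = d·√(n/2) ⇒ n = 2(δ/d)² = 2 × (2.484 / 0.5797)² = 36.73.
Rounding up, n = 37 per group.

n = 37 per group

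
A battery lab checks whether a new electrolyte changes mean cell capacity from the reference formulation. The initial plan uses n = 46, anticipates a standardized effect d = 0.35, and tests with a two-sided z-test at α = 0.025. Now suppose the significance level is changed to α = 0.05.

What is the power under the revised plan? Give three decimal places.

Power ≈ 0.661

δ = d·√n = 0.35 × √46 = 2.3738 (unchanged). New critical value: z_{0.025} = 1.960.
Revised power = Φ(δ − 1.960) + Φ(−δ − 1.960) = Φ(0.414) + Φ(-4.334) = 0.6605 + 0.0000 = 0.6605.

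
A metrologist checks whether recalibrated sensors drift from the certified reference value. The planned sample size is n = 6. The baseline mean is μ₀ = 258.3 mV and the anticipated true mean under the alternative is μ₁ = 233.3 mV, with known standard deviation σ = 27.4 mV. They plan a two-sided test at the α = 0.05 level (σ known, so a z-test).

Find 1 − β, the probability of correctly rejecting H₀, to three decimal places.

Power ≈ 0.608

Standardized effect: d = |μ₁ − μ₀| / σ = |233.3 − 258.3| / 27.4 = 0.9124
Noncentrality parameter: λ = d·√n = 0.9124 × √6 = 2.2349
Critical value for a two-sided test at α = 0.05: z_{α/2} = 1.960.
Power = Φ(λ − 1.960) + Φ(−λ − 1.960) = Φ(0.275) + Φ(-4.195) = 0.6083 + 0.0000 = 0.6083.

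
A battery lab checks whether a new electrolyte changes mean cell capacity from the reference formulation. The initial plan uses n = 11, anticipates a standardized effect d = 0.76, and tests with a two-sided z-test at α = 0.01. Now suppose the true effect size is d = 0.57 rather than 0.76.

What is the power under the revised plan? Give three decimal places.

With d = 0.57: δ = d·√n = 0.57 × √11 = 1.8905. Critical value z_{0.005} = 2.576.
Revised power = Φ(δ − 2.576) + Φ(−δ − 2.576) = Φ(-0.685) + Φ(-4.466) = 0.2466 + 0.0000 = 0.2466.

Power ≈ 0.247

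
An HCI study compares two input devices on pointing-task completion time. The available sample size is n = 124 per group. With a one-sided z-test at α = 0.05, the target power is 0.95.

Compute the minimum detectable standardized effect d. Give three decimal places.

d ≈ 0.418

Required noncentrality: δ = z_{0.05} + z_{0.05} = 1.645 + 1.645 = 3.290.
δ = d·√(n/2) ⇒ d = δ/√(n/2) = 3.290/√(124/2) = 0.4178.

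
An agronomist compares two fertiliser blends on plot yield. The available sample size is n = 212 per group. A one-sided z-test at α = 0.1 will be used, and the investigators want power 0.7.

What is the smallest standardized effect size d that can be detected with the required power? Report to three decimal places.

Need Φ(δ − 1.282) = 0.7, so δ = 1.282 + 0.524 = 1.806.
δ = d·√(n/2) ⇒ d = δ/√(n/2) = 1.806/√(212/2) = 0.1754.

d ≈ 0.175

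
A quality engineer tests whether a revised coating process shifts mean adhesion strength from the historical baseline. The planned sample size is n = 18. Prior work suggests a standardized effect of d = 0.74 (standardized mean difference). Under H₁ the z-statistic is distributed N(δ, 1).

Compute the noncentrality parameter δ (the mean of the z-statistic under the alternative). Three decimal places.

δ = d·√n = 0.74 × √18 = 3.1396

δ ≈ 3.140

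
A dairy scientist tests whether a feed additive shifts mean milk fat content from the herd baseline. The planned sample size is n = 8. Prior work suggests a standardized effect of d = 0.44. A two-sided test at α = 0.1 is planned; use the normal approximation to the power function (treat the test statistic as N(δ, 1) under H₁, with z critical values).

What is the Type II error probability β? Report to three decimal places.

β ≈ 0.654

Noncentrality parameter: λ = d·√n = 0.44 × √8 = 1.2445
Two-sided α = 0.1 → critical value z_{0.05} = 1.645.
Power = Φ(λ − 1.645) + Φ(−λ − 1.645) = Φ(-0.400) + Φ(-2.889) = 0.3445 + 0.0019 = 0.3464.
Type II error: β = 1 − power = 1 − 0.3464 = 0.6536.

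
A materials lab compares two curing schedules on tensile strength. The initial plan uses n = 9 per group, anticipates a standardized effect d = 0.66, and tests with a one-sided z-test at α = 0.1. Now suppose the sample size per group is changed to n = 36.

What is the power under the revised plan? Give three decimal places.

Power ≈ 0.936

With n = 36 per group: δ = d·√(n/2) = 0.66 × √(36/2) = 2.8001. Critical value z_{0.1} = 1.282.
Revised power = Φ(δ − 1.282) = Φ(1.519) = 0.9356.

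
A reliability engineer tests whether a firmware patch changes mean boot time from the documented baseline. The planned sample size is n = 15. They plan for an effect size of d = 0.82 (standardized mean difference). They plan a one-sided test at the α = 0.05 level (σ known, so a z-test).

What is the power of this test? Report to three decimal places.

Power ≈ 0.937

Noncentrality parameter: δ = d·√n = 0.82 × √15 = 3.1758
Critical value for a one-sided test at α = 0.05: z_α = 1.645.
Power = P(Z > 1.645 − δ) = Φ(1.531) = 0.9371.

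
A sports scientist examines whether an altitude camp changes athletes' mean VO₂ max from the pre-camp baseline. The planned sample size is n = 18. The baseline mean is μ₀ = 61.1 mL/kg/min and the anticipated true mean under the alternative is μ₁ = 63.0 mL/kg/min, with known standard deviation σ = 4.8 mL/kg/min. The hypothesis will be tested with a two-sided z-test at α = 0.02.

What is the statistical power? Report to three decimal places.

Standardized effect: d = |μ₁ − μ₀| / σ = |63.0 − 61.1| / 4.8 = 0.3958
Noncentrality parameter: δ = d·√n = 0.3958 × √18 = 1.6794
Two-sided α = 0.02 → critical value z_{0.01} = 2.326.
Power = Φ(δ − 2.326) + Φ(−δ − 2.326) = Φ(-0.647) + Φ(-4.006) = 0.2588 + 0.0000 = 0.2589.

Power ≈ 0.259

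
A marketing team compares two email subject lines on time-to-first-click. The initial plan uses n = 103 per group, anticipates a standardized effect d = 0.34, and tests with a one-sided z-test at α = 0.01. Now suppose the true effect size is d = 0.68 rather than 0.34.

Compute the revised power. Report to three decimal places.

With d = 0.68: δ = d·√(n/2) = 0.68 × √(103/2) = 4.8799. Critical value z_{0.01} = 2.326.
Revised power = Φ(δ − 2.326) = Φ(2.554) = 0.9947.

Power ≈ 0.995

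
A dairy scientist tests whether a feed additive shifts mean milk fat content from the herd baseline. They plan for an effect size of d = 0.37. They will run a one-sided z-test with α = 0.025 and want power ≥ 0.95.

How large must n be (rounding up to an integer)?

For power 0.95 need Φ(δ − z_{0.025}) = 0.95, so δ = z_{0.025} + z_{0.05} = 1.960 + 1.645 = 3.605.
δ = d·√n ⇒ n = (δ/d)² = (3.605 / 0.37)² = 94.92.
Round up to the next whole unit.

n = 95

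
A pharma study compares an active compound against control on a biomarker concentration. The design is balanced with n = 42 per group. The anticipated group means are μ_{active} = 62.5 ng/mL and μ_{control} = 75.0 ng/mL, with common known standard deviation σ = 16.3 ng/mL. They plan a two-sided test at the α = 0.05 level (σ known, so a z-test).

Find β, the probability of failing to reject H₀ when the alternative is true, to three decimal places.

β ≈ 0.060

Standardized effect: d = |μ_{active} − μ_{control}| / σ = |62.5 − 75.0| / 16.3 = 0.7669
Noncentrality parameter: λ = d·√(n/2) = 0.7669 × √(42/2) = 3.5142
Critical value for a two-sided test at α = 0.05: z_{α/2} = 1.960.
Power = Φ(λ − 1.960) + Φ(−λ − 1.960) = Φ(1.554) + Φ(-5.474) = 0.9399 + 0.0000 = 0.9399.
Type II error: β = 1 − power = 1 − 0.9399 = 0.0601.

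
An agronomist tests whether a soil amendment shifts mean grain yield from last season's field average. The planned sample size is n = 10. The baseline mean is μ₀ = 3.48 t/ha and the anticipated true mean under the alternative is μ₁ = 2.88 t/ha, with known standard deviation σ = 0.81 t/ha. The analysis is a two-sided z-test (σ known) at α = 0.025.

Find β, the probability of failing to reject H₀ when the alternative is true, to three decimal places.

Standardized effect: d = |μ₁ − μ₀| / σ = |2.88 − 3.48| / 0.81 = 0.7407
Noncentrality parameter: δ = d·√n = 0.7407 × √10 = 2.3424
Critical value for a two-sided test at α = 0.025: z_{α/2} = 2.241.
Power = Φ(δ − 2.241) + Φ(−δ − 2.241) = Φ(0.101) + Φ(-4.584) = 0.5402 + 0.0000 = 0.5402.
Type II error: β = 1 − power = 1 − 0.5402 = 0.4598.

β ≈ 0.460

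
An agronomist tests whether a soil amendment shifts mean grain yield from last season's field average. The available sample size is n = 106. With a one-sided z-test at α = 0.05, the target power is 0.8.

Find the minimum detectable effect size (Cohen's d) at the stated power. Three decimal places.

Need Φ(δ − 1.645) = 0.8, so δ = 1.645 + 0.842 = 2.486.
δ = d·√n ⇒ d = δ/√n = 2.486/√106 = 0.2415.

d ≈ 0.242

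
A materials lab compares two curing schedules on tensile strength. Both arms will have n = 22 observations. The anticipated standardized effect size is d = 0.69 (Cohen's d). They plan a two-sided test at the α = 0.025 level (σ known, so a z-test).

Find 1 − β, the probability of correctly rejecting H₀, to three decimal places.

Noncentrality parameter: δ = d·√(n/2) = 0.69 × √(22/2) = 2.2885
Two-sided α = 0.025 → critical value z_{0.0125} = 2.241.
Power = Φ(δ − 2.241) + Φ(−δ − 2.241) = Φ(0.047) + Φ(-4.530) = 0.5188 + 0.0000 = 0.5188.

Power ≈ 0.519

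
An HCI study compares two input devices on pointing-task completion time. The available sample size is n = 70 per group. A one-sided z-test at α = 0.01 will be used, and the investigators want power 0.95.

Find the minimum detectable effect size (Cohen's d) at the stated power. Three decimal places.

Required noncentrality: δ = z_{0.01} + z_{0.05} = 2.326 + 1.645 = 3.971.
δ = d·√(n/2) ⇒ d = δ/√(n/2) = 3.971/√(70/2) = 0.6713.

d ≈ 0.671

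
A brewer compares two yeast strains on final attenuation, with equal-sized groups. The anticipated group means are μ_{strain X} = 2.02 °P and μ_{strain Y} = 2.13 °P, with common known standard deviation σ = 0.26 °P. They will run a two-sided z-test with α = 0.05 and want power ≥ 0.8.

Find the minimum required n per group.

Standardized effect: d = |μ_{strain X} − μ_{strain Y}| / σ = |2.02 − 2.13| / 0.26 = 0.4231
Set Φ(δ − 1.960) = 0.8; then δ − 1.960 = Φ⁻¹(0.8) = 0.842, giving δ = 2.802.
(For δ > 0 the lower-tail rejection region contributes negligibly to power, so the one-term inversion is standard.)
δ = d·√(n/2) ⇒ n = 2(δ/d)² = 2 × (2.802 / 0.4231)² = 87.70.
Rounding up, n = 88 per group.

n = 88 per group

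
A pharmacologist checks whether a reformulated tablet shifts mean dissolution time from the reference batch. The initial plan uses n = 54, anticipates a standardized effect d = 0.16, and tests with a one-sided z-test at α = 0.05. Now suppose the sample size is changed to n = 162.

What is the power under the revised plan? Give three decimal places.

Power ≈ 0.652

With n = 162: δ = d·√n = 0.16 × √162 = 2.0365. Critical value z_{0.05} = 1.645.
Revised power = Φ(δ − 1.645) = Φ(0.392) = 0.6523.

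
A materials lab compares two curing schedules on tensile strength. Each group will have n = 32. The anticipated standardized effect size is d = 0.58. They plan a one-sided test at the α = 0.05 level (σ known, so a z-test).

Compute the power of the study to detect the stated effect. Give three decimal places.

Power ≈ 0.750

Noncentrality parameter: λ = d·√(n/2) = 0.58 × √(32/2) = 2.3200
One-sided α = 0.05 → critical value z_{0.05} = 1.645.
Power = P(Z > 1.645 − λ) = Φ(0.675) = 0.7502.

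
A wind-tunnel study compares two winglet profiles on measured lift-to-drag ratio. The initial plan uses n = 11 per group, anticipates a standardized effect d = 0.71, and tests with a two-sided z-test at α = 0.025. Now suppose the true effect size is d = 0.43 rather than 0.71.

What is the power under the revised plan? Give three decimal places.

Power ≈ 0.109

With d = 0.43: δ = d·√(n/2) = 0.43 × √(11/2) = 1.0084. Critical value z_{0.0125} = 2.241.
Revised power = Φ(δ − 2.241) + Φ(−δ − 2.241) = Φ(-1.233) + Φ(-3.250) = 0.1088 + 0.0006 = 0.1094.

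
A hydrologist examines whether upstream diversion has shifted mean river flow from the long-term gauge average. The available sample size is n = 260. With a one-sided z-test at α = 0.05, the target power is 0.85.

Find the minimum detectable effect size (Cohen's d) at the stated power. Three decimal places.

Required noncentrality: δ = z_{0.05} + z_{0.15} = 1.645 + 1.036 = 2.681.
δ = d·√n ⇒ d = δ/√n = 2.681/√260 = 0.1663.

d ≈ 0.166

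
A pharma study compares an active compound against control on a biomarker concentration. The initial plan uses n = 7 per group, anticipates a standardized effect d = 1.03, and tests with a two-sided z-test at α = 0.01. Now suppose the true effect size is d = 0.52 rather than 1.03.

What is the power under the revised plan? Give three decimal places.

With d = 0.52: δ = d·√(n/2) = 0.52 × √(7/2) = 0.9728. Critical value z_{0.005} = 2.576.
Revised power = Φ(δ − 2.576) + Φ(−δ − 2.576) = Φ(-1.603) + Φ(-3.549) = 0.0545 + 0.0002 = 0.0547.

Power ≈ 0.055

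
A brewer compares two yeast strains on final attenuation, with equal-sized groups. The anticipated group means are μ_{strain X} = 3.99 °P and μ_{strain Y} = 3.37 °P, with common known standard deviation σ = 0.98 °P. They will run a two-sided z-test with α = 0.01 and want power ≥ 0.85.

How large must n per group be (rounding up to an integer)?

Standardized effect: d = |μ_{strain X} − μ_{strain Y}| / σ = |3.99 − 3.37| / 0.98 = 0.6327
Set Φ(δ − 2.576) = 0.85; then δ − 2.576 = Φ⁻¹(0.85) = 1.036, giving δ = 3.612.
(For δ > 0 the lower-tail rejection region contributes negligibly to power, so the one-term inversion is standard.)
δ = d·√(n/2) ⇒ n = 2(δ/d)² = 2 × (3.612 / 0.6327)² = 65.20.
Rounding up, n = 66 per group.

n = 66 per group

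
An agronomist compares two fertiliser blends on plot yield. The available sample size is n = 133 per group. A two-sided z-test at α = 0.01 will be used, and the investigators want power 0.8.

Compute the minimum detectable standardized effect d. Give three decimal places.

d ≈ 0.419

Need Φ(δ − 2.576) = 0.8, so δ = 2.576 + 0.842 = 3.417.
(Lower-tail contribution to power is negligible for δ > 0.)
δ = d·√(n/2) ⇒ d = δ/√(n/2) = 3.417/√(133/2) = 0.4191.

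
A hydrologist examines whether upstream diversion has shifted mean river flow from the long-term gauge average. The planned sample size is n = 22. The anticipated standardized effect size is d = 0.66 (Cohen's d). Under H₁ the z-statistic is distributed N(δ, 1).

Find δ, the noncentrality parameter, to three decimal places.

δ ≈ 3.096

δ = d·√n = 0.66 × √22 = 3.0957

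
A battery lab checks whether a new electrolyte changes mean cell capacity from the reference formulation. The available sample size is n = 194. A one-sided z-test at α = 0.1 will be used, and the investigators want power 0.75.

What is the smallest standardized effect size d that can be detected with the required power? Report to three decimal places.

d ≈ 0.140

Need Φ(δ − 1.282) = 0.75, so δ = 1.282 + 0.674 = 1.956.
δ = d·√n ⇒ d = δ/√n = 1.956/√194 = 0.1404.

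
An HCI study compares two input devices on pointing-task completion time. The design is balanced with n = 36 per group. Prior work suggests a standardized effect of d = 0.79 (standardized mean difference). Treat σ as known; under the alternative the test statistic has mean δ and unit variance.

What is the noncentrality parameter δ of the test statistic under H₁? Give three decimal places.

δ = d·√(n/2) = 0.79 × √(36/2) = 3.3517

δ ≈ 3.352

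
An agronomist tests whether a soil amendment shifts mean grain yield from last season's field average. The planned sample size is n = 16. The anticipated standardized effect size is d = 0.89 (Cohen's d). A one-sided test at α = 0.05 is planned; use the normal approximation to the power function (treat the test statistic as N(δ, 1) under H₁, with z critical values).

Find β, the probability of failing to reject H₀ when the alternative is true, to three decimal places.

Noncentrality parameter: λ = d·√n = 0.89 × √16 = 3.5600
Critical value for a one-sided test at α = 0.05: z_α = 1.645.
Power = Φ(λ − 1.645) = Φ(1.915) = 0.9723.
Type II error: β = 1 − power = 1 − 0.9723 = 0.0277.

β ≈ 0.028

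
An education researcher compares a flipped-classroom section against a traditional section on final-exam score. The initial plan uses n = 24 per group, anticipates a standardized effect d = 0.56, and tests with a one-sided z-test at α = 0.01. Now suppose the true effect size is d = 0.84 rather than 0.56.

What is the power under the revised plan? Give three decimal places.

Power ≈ 0.720

With d = 0.84: δ = d·√(n/2) = 0.84 × √(24/2) = 2.9098. Critical value z_{0.01} = 2.326.
Revised power = Φ(δ − 2.326) = Φ(0.583) = 0.7202.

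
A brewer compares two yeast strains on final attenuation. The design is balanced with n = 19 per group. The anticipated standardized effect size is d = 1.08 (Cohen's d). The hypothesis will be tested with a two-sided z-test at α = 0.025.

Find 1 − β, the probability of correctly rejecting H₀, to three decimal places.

Noncentrality parameter: δ = d·√(n/2) = 1.08 × √(19/2) = 3.3288
Two-sided α = 0.025 → critical value z_{0.0125} = 2.241.
Power = Φ(δ − 2.241) + Φ(−δ − 2.241) = Φ(1.087) + Φ(-5.570) = 0.8616 + 0.0000 = 0.8616.

Power ≈ 0.862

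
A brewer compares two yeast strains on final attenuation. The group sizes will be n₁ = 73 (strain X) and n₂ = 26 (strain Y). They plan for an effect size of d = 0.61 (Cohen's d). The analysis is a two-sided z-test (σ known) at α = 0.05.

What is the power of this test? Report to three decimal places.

Power ≈ 0.761

Noncentrality parameter: δ = d / √(1/n₁ + 1/n₂) = 0.61 / √(1/73 + 1/26) = 2.6709
Two-sided α = 0.05 → critical value z_{0.025} = 1.960.
Power = Φ(δ − 1.960) + Φ(−δ − 1.960) = Φ(0.711) + Φ(-4.631) = 0.7614 + 0.0000 = 0.7614.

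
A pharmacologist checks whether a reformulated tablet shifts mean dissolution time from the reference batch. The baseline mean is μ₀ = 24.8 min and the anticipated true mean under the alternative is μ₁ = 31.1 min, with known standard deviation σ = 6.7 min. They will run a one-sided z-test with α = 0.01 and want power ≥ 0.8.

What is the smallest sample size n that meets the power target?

Standardized effect: d = |μ₁ − μ₀| / σ = |31.1 − 24.8| / 6.7 = 0.9403
Set Φ(δ − 2.326) = 0.8; then δ − 2.326 = Φ⁻¹(0.8) = 0.842, giving δ = 3.168.
δ = d·√n ⇒ n = (δ/d)² = (3.168 / 0.9403)² = 11.35.
Rounding up, n = 12.

n = 12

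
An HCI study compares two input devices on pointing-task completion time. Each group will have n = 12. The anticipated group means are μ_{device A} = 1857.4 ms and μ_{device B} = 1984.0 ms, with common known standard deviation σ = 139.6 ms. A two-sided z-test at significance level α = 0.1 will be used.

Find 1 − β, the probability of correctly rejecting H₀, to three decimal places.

Power ≈ 0.718

Standardized effect: d = |μ_{device A} − μ_{device B}| / σ = |1857.4 − 1984.0| / 139.6 = 0.9069
Noncentrality parameter: δ = d·√(n/2) = 0.9069 × √(12/2) = 2.2214
Two-sided α = 0.1 → critical value z_{0.05} = 1.645.
Power = Φ(δ − 1.645) + Φ(−δ − 1.645) = Φ(0.577) + Φ(-3.866) = 0.7179 + 0.0001 = 0.7179.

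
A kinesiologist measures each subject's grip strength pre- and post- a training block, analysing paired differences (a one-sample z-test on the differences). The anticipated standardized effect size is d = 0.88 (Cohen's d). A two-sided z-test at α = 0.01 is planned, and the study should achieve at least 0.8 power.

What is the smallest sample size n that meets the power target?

n = 16

For power 0.8 need Φ(δ − z_{0.005}) = 0.8, so δ = z_{0.005} + z_{0.20} = 2.576 + 0.842 = 3.417.
(Ignoring the negligible lower-tail rejection probability gives the usual closed-form inversion.)
δ = d·√n ⇒ n = (δ/d)² = (3.417 / 0.88)² = 15.08.
Rounding up, n = 16.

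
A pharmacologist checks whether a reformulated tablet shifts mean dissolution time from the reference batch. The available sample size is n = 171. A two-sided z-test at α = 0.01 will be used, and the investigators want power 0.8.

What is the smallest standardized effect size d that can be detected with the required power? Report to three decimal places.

d ≈ 0.261

Required noncentrality: δ = z_{0.005} + z_{0.20} = 2.576 + 0.842 = 3.417.
(The second rejection-region term Φ(−δ − z_{α/2}) is negligible and dropped.)
δ = d·√n ⇒ d = δ/√n = 3.417/√171 = 0.2613.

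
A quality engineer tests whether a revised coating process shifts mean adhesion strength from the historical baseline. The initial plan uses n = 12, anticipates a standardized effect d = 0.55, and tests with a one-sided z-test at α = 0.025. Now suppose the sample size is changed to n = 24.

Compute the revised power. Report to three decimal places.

Power ≈ 0.769

With n = 24: δ = d·√n = 0.55 × √24 = 2.6944. Critical value z_{0.025} = 1.960.
Revised power = Φ(δ − 1.960) = Φ(0.734) = 0.7687.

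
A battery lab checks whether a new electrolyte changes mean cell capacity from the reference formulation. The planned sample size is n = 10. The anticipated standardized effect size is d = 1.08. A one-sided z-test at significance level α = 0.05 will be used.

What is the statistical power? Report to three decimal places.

Power ≈ 0.962

Noncentrality parameter: δ = d·√n = 1.08 × √10 = 3.4153
One-sided α = 0.05 → critical value z_{0.05} = 1.645.
Power = Φ(δ − 1.645) = Φ(1.770) = 0.9617.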